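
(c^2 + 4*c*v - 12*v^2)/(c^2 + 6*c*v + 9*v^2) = (c^2 + 4*c*v - 12*v^2)/(c^2 + 6*c*v + 9*v^2)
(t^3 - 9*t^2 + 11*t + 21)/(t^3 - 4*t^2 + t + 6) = (t - 7)/(t - 2)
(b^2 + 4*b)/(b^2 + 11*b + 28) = b/(b + 7)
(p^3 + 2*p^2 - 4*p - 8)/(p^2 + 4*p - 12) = (p^2 + 4*p + 4)/(p + 6)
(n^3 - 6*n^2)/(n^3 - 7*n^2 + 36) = n^2/(n^2 - n - 6)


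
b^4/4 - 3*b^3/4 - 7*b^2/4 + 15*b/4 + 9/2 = (b/4 + 1/2)*(b - 3)^2*(b + 1)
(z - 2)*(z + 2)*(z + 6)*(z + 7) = z^4 + 13*z^3 + 38*z^2 - 52*z - 168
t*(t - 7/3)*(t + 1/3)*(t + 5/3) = t^4 - t^3/3 - 37*t^2/9 - 35*t/27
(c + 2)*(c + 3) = c^2 + 5*c + 6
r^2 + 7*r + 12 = (r + 3)*(r + 4)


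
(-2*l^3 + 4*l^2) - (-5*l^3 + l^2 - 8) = 3*l^3 + 3*l^2 + 8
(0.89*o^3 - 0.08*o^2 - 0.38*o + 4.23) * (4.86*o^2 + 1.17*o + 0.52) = 4.3254*o^5 + 0.6525*o^4 - 1.4776*o^3 + 20.0716*o^2 + 4.7515*o + 2.1996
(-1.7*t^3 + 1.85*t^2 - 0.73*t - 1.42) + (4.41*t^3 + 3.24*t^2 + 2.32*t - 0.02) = 2.71*t^3 + 5.09*t^2 + 1.59*t - 1.44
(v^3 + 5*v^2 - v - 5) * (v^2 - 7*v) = v^5 - 2*v^4 - 36*v^3 + 2*v^2 + 35*v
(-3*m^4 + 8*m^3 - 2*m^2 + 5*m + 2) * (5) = -15*m^4 + 40*m^3 - 10*m^2 + 25*m + 10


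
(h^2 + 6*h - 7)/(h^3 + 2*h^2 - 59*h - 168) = (h - 1)/(h^2 - 5*h - 24)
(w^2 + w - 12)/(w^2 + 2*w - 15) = (w + 4)/(w + 5)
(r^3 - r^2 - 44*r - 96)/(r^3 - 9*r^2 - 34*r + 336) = (r^2 + 7*r + 12)/(r^2 - r - 42)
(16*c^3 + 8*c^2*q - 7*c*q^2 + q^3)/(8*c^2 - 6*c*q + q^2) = (-4*c^2 - 3*c*q + q^2)/(-2*c + q)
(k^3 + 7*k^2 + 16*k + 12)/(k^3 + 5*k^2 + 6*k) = (k + 2)/k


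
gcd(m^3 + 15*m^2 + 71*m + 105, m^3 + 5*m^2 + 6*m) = m + 3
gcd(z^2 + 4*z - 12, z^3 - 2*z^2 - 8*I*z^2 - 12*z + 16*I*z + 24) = z - 2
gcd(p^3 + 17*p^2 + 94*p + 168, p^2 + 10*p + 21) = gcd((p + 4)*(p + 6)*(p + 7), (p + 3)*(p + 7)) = p + 7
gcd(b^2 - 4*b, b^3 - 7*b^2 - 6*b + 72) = b - 4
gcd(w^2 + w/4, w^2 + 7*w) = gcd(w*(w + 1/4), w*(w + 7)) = w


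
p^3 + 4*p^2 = p^2*(p + 4)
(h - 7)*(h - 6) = h^2 - 13*h + 42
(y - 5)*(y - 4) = y^2 - 9*y + 20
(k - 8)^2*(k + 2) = k^3 - 14*k^2 + 32*k + 128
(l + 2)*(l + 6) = l^2 + 8*l + 12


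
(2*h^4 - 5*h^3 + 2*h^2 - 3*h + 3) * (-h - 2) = -2*h^5 + h^4 + 8*h^3 - h^2 + 3*h - 6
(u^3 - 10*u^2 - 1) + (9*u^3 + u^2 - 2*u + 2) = 10*u^3 - 9*u^2 - 2*u + 1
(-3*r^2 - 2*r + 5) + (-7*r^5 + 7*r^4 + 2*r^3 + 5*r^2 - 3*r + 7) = -7*r^5 + 7*r^4 + 2*r^3 + 2*r^2 - 5*r + 12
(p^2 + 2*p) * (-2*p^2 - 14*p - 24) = -2*p^4 - 18*p^3 - 52*p^2 - 48*p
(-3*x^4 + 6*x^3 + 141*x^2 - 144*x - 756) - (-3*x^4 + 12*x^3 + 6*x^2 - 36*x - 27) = -6*x^3 + 135*x^2 - 108*x - 729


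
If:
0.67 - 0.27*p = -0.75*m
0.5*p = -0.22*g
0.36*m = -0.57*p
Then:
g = -1.04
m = -0.73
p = 0.46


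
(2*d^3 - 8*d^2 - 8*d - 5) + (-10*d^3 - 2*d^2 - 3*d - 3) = -8*d^3 - 10*d^2 - 11*d - 8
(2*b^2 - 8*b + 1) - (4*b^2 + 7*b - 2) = -2*b^2 - 15*b + 3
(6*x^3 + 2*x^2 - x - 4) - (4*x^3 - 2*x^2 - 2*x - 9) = 2*x^3 + 4*x^2 + x + 5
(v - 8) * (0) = 0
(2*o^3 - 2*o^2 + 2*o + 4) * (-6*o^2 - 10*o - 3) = -12*o^5 - 8*o^4 + 2*o^3 - 38*o^2 - 46*o - 12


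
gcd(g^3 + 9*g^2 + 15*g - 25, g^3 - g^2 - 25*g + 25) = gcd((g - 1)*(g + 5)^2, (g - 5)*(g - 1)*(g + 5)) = g^2 + 4*g - 5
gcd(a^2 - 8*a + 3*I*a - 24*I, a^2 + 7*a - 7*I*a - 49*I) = 1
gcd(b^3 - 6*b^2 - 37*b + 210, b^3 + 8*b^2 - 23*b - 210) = b^2 + b - 30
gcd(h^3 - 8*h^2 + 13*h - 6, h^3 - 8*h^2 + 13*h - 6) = h^3 - 8*h^2 + 13*h - 6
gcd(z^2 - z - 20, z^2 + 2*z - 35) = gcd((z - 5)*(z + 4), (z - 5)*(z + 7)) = z - 5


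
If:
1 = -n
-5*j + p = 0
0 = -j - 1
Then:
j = -1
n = -1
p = -5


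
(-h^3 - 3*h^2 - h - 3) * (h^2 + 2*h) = -h^5 - 5*h^4 - 7*h^3 - 5*h^2 - 6*h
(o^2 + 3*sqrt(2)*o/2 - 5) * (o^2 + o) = o^4 + o^3 + 3*sqrt(2)*o^3/2 - 5*o^2 + 3*sqrt(2)*o^2/2 - 5*o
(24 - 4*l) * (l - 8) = -4*l^2 + 56*l - 192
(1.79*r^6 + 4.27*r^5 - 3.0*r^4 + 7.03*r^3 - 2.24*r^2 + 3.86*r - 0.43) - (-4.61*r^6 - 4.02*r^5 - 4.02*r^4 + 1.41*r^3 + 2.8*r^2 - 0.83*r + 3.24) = 6.4*r^6 + 8.29*r^5 + 1.02*r^4 + 5.62*r^3 - 5.04*r^2 + 4.69*r - 3.67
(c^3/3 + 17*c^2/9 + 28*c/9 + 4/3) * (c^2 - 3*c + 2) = c^5/3 + 8*c^4/9 - 17*c^3/9 - 38*c^2/9 + 20*c/9 + 8/3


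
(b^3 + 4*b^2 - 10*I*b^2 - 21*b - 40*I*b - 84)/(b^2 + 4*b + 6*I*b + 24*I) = (b^2 - 10*I*b - 21)/(b + 6*I)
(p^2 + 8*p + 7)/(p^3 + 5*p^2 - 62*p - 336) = (p + 1)/(p^2 - 2*p - 48)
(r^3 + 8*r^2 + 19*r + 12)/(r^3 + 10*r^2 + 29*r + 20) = (r + 3)/(r + 5)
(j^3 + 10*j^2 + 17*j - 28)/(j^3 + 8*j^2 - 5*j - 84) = (j - 1)/(j - 3)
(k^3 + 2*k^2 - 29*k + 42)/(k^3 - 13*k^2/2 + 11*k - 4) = 2*(k^2 + 4*k - 21)/(2*k^2 - 9*k + 4)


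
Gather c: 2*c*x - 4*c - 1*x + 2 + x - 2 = c*(2*x - 4)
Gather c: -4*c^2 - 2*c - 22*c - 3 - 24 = -4*c^2 - 24*c - 27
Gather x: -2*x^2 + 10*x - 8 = -2*x^2 + 10*x - 8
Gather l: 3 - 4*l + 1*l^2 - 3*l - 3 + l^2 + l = 2*l^2 - 6*l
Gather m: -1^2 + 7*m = 7*m - 1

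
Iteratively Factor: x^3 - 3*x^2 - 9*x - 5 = (x + 1)*(x^2 - 4*x - 5) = (x + 1)^2*(x - 5)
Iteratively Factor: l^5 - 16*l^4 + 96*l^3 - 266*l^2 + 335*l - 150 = (l - 2)*(l^4 - 14*l^3 + 68*l^2 - 130*l + 75) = (l - 2)*(l - 1)*(l^3 - 13*l^2 + 55*l - 75) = (l - 5)*(l - 2)*(l - 1)*(l^2 - 8*l + 15) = (l - 5)*(l - 3)*(l - 2)*(l - 1)*(l - 5)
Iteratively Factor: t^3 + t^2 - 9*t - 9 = (t - 3)*(t^2 + 4*t + 3) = (t - 3)*(t + 3)*(t + 1)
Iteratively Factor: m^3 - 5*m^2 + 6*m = (m)*(m^2 - 5*m + 6) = m*(m - 3)*(m - 2)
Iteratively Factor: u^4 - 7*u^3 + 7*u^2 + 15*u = (u + 1)*(u^3 - 8*u^2 + 15*u) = (u - 5)*(u + 1)*(u^2 - 3*u) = u*(u - 5)*(u + 1)*(u - 3)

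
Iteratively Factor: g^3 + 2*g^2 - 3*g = (g - 1)*(g^2 + 3*g) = g*(g - 1)*(g + 3)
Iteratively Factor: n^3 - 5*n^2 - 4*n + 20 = (n - 5)*(n^2 - 4) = (n - 5)*(n - 2)*(n + 2)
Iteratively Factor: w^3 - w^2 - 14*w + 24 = (w + 4)*(w^2 - 5*w + 6) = (w - 3)*(w + 4)*(w - 2)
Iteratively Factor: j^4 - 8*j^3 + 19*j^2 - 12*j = (j)*(j^3 - 8*j^2 + 19*j - 12) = j*(j - 4)*(j^2 - 4*j + 3) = j*(j - 4)*(j - 1)*(j - 3)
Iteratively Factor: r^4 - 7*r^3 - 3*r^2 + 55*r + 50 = (r + 1)*(r^3 - 8*r^2 + 5*r + 50) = (r - 5)*(r + 1)*(r^2 - 3*r - 10) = (r - 5)^2*(r + 1)*(r + 2)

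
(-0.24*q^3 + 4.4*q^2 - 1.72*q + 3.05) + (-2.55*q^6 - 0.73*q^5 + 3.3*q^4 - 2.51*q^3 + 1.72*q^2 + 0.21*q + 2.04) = -2.55*q^6 - 0.73*q^5 + 3.3*q^4 - 2.75*q^3 + 6.12*q^2 - 1.51*q + 5.09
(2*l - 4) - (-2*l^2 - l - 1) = 2*l^2 + 3*l - 3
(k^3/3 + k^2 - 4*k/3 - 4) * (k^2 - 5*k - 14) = k^5/3 - 2*k^4/3 - 11*k^3 - 34*k^2/3 + 116*k/3 + 56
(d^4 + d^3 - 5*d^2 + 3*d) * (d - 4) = d^5 - 3*d^4 - 9*d^3 + 23*d^2 - 12*d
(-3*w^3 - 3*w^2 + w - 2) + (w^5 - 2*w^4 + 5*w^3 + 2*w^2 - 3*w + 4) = w^5 - 2*w^4 + 2*w^3 - w^2 - 2*w + 2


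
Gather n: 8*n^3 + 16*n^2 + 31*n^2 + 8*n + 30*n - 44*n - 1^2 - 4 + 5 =8*n^3 + 47*n^2 - 6*n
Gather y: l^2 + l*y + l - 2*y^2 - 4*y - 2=l^2 + l - 2*y^2 + y*(l - 4) - 2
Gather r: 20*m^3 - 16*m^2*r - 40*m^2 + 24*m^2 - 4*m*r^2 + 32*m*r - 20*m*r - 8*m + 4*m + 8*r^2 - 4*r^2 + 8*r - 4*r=20*m^3 - 16*m^2 - 4*m + r^2*(4 - 4*m) + r*(-16*m^2 + 12*m + 4)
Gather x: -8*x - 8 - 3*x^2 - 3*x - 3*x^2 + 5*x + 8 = -6*x^2 - 6*x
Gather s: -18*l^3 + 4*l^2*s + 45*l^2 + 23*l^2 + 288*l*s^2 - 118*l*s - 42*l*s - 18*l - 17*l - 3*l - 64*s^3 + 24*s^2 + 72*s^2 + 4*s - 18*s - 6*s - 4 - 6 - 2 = -18*l^3 + 68*l^2 - 38*l - 64*s^3 + s^2*(288*l + 96) + s*(4*l^2 - 160*l - 20) - 12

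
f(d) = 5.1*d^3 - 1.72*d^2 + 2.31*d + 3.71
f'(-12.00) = 2246.79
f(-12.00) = -9084.49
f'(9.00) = 1210.65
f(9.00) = 3603.08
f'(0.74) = 8.14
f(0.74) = 6.54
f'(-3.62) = 215.26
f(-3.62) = -269.13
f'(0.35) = 2.98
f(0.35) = 4.53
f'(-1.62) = 48.04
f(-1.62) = -26.23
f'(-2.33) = 93.39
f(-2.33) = -75.52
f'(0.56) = 5.18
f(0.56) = 5.36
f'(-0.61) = 10.10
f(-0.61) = 0.50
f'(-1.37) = 35.74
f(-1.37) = -15.80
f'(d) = 15.3*d^2 - 3.44*d + 2.31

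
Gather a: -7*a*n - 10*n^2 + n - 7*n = -7*a*n - 10*n^2 - 6*n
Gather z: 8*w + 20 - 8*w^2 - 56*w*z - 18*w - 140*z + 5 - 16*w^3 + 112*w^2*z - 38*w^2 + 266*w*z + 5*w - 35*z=-16*w^3 - 46*w^2 - 5*w + z*(112*w^2 + 210*w - 175) + 25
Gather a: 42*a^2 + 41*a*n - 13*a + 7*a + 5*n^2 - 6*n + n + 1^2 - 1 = 42*a^2 + a*(41*n - 6) + 5*n^2 - 5*n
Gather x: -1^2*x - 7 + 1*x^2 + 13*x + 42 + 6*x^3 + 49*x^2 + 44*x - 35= 6*x^3 + 50*x^2 + 56*x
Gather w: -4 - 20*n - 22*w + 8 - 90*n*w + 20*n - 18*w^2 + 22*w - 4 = -90*n*w - 18*w^2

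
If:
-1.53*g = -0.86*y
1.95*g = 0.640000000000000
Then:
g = 0.33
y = 0.58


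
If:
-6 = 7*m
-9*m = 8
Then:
No Solution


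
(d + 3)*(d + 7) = d^2 + 10*d + 21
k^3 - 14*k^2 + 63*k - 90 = (k - 6)*(k - 5)*(k - 3)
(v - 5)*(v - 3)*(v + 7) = v^3 - v^2 - 41*v + 105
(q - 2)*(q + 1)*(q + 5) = q^3 + 4*q^2 - 7*q - 10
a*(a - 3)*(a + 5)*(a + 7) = a^4 + 9*a^3 - a^2 - 105*a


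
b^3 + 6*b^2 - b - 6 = (b - 1)*(b + 1)*(b + 6)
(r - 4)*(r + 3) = r^2 - r - 12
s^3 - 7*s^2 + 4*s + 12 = (s - 6)*(s - 2)*(s + 1)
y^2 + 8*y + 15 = (y + 3)*(y + 5)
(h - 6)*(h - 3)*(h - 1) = h^3 - 10*h^2 + 27*h - 18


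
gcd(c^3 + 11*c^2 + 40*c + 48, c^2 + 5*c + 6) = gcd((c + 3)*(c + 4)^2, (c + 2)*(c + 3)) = c + 3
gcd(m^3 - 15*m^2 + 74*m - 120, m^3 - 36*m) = m - 6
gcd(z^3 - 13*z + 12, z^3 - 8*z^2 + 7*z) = z - 1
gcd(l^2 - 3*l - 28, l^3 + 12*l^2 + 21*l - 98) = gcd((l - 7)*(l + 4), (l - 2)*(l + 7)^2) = 1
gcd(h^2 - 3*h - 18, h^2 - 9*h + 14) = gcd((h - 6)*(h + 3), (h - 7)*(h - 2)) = 1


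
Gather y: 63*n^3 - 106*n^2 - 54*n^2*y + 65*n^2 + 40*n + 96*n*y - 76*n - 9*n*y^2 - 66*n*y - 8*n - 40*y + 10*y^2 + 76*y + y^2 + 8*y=63*n^3 - 41*n^2 - 44*n + y^2*(11 - 9*n) + y*(-54*n^2 + 30*n + 44)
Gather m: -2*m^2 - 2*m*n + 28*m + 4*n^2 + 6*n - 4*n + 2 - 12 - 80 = -2*m^2 + m*(28 - 2*n) + 4*n^2 + 2*n - 90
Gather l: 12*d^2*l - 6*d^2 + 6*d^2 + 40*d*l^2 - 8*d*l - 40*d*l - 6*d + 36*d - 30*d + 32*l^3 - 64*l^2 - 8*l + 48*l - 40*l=32*l^3 + l^2*(40*d - 64) + l*(12*d^2 - 48*d)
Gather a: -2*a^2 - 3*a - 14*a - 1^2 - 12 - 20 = -2*a^2 - 17*a - 33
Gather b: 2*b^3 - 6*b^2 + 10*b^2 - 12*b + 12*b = 2*b^3 + 4*b^2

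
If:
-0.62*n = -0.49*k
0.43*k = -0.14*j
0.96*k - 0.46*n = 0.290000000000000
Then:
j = -1.49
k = 0.49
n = 0.38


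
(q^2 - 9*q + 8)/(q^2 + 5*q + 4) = (q^2 - 9*q + 8)/(q^2 + 5*q + 4)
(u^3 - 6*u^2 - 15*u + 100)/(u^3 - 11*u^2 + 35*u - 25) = (u + 4)/(u - 1)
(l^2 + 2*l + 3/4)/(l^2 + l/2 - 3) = (4*l^2 + 8*l + 3)/(2*(2*l^2 + l - 6))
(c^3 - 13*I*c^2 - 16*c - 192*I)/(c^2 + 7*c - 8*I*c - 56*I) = (c^2 - 5*I*c + 24)/(c + 7)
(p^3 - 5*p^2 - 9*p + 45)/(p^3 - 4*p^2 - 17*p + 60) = (p + 3)/(p + 4)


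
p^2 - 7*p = p*(p - 7)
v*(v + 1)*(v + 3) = v^3 + 4*v^2 + 3*v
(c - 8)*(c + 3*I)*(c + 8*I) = c^3 - 8*c^2 + 11*I*c^2 - 24*c - 88*I*c + 192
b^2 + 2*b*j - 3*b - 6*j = (b - 3)*(b + 2*j)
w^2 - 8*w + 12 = (w - 6)*(w - 2)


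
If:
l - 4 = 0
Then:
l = 4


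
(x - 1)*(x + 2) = x^2 + x - 2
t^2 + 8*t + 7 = (t + 1)*(t + 7)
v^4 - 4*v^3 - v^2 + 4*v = v*(v - 4)*(v - 1)*(v + 1)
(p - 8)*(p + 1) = p^2 - 7*p - 8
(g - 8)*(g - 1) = g^2 - 9*g + 8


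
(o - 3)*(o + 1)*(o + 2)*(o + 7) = o^4 + 7*o^3 - 7*o^2 - 55*o - 42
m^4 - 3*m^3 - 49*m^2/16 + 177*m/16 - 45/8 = (m - 3)*(m - 5/4)*(m - 3/4)*(m + 2)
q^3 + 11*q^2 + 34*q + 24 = (q + 1)*(q + 4)*(q + 6)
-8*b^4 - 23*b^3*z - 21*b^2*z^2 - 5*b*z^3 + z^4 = (-8*b + z)*(b + z)^3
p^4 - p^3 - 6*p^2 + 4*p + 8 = (p - 2)^2*(p + 1)*(p + 2)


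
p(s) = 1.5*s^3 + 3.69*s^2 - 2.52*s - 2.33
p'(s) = 4.5*s^2 + 7.38*s - 2.52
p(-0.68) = 0.62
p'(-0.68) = -5.46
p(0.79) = -1.28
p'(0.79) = 6.12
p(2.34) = 31.20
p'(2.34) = 39.39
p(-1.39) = 4.27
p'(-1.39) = -4.08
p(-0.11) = -2.01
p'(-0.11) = -3.28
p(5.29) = 309.65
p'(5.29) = 162.45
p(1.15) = 1.93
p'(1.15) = 11.92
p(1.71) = 11.65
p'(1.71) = 23.26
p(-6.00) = -178.37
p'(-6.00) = 115.20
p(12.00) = 3090.79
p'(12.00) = 734.04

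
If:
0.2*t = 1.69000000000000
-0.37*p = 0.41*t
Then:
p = -9.36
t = 8.45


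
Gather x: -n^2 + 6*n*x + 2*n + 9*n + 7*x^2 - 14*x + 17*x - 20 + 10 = -n^2 + 11*n + 7*x^2 + x*(6*n + 3) - 10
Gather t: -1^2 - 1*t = -t - 1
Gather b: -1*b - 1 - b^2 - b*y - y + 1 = -b^2 + b*(-y - 1) - y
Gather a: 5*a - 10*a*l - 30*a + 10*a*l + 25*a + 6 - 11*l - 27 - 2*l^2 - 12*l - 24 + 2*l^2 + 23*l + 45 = 0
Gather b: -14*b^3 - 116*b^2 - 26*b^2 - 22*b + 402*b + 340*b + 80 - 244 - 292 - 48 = -14*b^3 - 142*b^2 + 720*b - 504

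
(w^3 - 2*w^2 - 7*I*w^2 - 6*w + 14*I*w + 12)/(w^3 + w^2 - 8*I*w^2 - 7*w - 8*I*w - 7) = (w^2 + w*(-2 - 6*I) + 12*I)/(w^2 + w*(1 - 7*I) - 7*I)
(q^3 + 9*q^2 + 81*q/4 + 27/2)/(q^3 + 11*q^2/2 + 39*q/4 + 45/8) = 2*(q + 6)/(2*q + 5)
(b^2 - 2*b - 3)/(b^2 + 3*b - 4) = (b^2 - 2*b - 3)/(b^2 + 3*b - 4)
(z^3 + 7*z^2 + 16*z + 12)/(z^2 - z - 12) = (z^2 + 4*z + 4)/(z - 4)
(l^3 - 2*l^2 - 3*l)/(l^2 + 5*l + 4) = l*(l - 3)/(l + 4)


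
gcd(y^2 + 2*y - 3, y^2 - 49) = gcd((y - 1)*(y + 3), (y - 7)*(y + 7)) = 1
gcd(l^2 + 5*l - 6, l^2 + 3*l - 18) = l + 6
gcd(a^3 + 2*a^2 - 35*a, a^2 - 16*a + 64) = 1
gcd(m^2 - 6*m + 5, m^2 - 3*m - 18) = 1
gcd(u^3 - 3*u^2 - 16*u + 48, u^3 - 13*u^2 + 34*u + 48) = 1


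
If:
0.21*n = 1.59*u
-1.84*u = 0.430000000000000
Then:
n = -1.77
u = -0.23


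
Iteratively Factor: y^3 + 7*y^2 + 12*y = (y)*(y^2 + 7*y + 12) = y*(y + 4)*(y + 3)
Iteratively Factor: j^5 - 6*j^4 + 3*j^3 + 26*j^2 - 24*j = (j - 3)*(j^4 - 3*j^3 - 6*j^2 + 8*j) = (j - 3)*(j - 1)*(j^3 - 2*j^2 - 8*j) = (j - 3)*(j - 1)*(j + 2)*(j^2 - 4*j) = (j - 4)*(j - 3)*(j - 1)*(j + 2)*(j)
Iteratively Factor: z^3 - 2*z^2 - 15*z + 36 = (z + 4)*(z^2 - 6*z + 9) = (z - 3)*(z + 4)*(z - 3)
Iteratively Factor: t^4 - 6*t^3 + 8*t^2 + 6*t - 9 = (t + 1)*(t^3 - 7*t^2 + 15*t - 9) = (t - 3)*(t + 1)*(t^2 - 4*t + 3) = (t - 3)*(t - 1)*(t + 1)*(t - 3)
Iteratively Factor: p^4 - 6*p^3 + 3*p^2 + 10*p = (p - 5)*(p^3 - p^2 - 2*p) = (p - 5)*(p + 1)*(p^2 - 2*p) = (p - 5)*(p - 2)*(p + 1)*(p)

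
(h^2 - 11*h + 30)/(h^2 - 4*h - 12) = (h - 5)/(h + 2)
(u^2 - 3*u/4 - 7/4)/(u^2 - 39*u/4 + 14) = (u + 1)/(u - 8)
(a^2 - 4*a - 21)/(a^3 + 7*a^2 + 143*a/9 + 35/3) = 9*(a - 7)/(9*a^2 + 36*a + 35)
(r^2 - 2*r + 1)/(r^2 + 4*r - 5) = (r - 1)/(r + 5)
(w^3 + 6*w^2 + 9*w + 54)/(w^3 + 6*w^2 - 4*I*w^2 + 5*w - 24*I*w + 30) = (w^2 + 9)/(w^2 - 4*I*w + 5)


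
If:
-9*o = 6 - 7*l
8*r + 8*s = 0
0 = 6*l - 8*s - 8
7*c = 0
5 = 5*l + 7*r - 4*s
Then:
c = 0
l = 24/13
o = 10/13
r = -5/13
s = 5/13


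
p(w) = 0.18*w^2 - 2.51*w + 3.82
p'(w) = 0.36*w - 2.51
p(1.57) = 0.32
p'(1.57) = -1.94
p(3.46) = -2.71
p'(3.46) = -1.26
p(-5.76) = 24.25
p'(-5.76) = -4.58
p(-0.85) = 6.08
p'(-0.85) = -2.82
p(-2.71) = 11.94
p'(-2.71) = -3.49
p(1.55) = 0.36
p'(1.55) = -1.95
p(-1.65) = 8.45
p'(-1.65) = -3.10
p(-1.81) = 8.95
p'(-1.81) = -3.16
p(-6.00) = 25.36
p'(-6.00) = -4.67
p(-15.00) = 81.97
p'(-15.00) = -7.91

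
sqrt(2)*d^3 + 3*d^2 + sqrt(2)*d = d*(d + sqrt(2))*(sqrt(2)*d + 1)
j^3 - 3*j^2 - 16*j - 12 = (j - 6)*(j + 1)*(j + 2)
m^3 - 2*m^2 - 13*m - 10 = (m - 5)*(m + 1)*(m + 2)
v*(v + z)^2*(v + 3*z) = v^4 + 5*v^3*z + 7*v^2*z^2 + 3*v*z^3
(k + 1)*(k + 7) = k^2 + 8*k + 7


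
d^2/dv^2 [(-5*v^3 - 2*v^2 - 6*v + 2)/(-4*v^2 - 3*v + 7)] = 2*(257*v^3 - 243*v^2 + 1167*v + 150)/(64*v^6 + 144*v^5 - 228*v^4 - 477*v^3 + 399*v^2 + 441*v - 343)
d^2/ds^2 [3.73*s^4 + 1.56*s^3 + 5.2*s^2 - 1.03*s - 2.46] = 44.76*s^2 + 9.36*s + 10.4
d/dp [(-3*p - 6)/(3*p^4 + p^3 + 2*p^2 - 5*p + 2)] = 3*(-3*p^4 - p^3 - 2*p^2 + 5*p + (p + 2)*(12*p^3 + 3*p^2 + 4*p - 5) - 2)/(3*p^4 + p^3 + 2*p^2 - 5*p + 2)^2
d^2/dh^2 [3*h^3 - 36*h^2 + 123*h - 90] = 18*h - 72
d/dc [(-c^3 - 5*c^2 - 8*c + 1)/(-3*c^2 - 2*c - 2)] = (3*c^4 + 4*c^3 - 8*c^2 + 26*c + 18)/(9*c^4 + 12*c^3 + 16*c^2 + 8*c + 4)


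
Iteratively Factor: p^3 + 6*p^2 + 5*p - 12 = (p + 3)*(p^2 + 3*p - 4) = (p - 1)*(p + 3)*(p + 4)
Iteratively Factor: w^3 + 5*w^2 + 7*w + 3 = (w + 3)*(w^2 + 2*w + 1) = (w + 1)*(w + 3)*(w + 1)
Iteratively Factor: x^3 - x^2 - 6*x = (x - 3)*(x^2 + 2*x) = x*(x - 3)*(x + 2)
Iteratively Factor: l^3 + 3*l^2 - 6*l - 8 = (l + 1)*(l^2 + 2*l - 8) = (l - 2)*(l + 1)*(l + 4)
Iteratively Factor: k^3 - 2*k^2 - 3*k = (k - 3)*(k^2 + k) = k*(k - 3)*(k + 1)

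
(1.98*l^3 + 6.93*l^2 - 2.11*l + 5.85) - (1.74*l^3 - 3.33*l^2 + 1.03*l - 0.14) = 0.24*l^3 + 10.26*l^2 - 3.14*l + 5.99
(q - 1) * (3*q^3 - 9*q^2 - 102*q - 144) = 3*q^4 - 12*q^3 - 93*q^2 - 42*q + 144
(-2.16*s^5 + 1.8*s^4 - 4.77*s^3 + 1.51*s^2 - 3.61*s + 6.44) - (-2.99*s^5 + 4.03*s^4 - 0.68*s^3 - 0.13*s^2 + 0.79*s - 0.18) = 0.83*s^5 - 2.23*s^4 - 4.09*s^3 + 1.64*s^2 - 4.4*s + 6.62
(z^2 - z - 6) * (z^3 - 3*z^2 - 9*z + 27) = z^5 - 4*z^4 - 12*z^3 + 54*z^2 + 27*z - 162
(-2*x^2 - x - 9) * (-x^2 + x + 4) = 2*x^4 - x^3 - 13*x - 36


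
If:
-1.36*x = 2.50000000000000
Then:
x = -1.84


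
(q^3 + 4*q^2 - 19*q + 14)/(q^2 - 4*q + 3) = (q^2 + 5*q - 14)/(q - 3)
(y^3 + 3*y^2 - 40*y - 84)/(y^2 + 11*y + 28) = (y^2 - 4*y - 12)/(y + 4)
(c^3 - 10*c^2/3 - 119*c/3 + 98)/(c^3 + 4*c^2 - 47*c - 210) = (c - 7/3)/(c + 5)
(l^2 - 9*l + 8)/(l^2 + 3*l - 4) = (l - 8)/(l + 4)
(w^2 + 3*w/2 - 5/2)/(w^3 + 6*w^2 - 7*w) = (w + 5/2)/(w*(w + 7))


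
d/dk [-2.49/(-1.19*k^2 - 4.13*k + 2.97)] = (-5.9262*k - 10.2837)/(1.19*k^2 + 4.13*k - 2.97)^2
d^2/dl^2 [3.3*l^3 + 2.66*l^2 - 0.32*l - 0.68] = 19.8*l + 5.32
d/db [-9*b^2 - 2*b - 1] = -18*b - 2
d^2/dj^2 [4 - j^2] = -2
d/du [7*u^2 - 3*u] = 14*u - 3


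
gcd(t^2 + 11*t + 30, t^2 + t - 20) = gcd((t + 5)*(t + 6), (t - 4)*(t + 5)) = t + 5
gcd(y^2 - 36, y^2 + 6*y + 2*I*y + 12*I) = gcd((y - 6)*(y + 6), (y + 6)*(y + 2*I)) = y + 6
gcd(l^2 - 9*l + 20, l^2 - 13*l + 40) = l - 5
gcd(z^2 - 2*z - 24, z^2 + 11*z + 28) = z + 4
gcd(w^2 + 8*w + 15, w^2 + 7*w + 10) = w + 5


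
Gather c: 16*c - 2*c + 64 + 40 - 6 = 14*c + 98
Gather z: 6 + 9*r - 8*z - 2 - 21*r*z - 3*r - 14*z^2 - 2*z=6*r - 14*z^2 + z*(-21*r - 10) + 4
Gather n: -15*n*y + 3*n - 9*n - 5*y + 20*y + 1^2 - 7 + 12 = n*(-15*y - 6) + 15*y + 6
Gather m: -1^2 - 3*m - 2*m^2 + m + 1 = -2*m^2 - 2*m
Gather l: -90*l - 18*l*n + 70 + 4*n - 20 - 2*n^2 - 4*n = l*(-18*n - 90) - 2*n^2 + 50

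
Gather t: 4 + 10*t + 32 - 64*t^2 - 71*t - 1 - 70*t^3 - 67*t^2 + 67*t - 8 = -70*t^3 - 131*t^2 + 6*t + 27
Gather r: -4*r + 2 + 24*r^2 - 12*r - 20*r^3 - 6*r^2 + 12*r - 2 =-20*r^3 + 18*r^2 - 4*r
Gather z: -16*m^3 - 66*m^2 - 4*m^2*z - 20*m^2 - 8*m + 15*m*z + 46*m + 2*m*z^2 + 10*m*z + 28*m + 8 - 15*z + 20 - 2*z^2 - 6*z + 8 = -16*m^3 - 86*m^2 + 66*m + z^2*(2*m - 2) + z*(-4*m^2 + 25*m - 21) + 36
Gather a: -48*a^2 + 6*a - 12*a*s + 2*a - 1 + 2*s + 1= -48*a^2 + a*(8 - 12*s) + 2*s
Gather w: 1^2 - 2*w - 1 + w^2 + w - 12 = w^2 - w - 12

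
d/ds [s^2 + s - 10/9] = 2*s + 1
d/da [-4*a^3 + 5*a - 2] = 5 - 12*a^2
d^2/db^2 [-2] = 0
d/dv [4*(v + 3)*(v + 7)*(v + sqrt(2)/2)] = 12*v^2 + 4*sqrt(2)*v + 80*v + 20*sqrt(2) + 84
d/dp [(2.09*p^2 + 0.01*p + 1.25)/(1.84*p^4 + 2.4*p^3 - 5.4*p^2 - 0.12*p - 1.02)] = (-7.6912*p^5 - 5.0712*p^4 - 9.248*p^3 - 9.1968*p^2 + 9.2364*p + 0.1398)/(3.3856*p^8 + 8.832*p^7 - 14.112*p^6 - 26.3616*p^5 + 24.8304*p^4 - 3.6*p^3 + 11.0304*p^2 + 0.2448*p + 1.0404)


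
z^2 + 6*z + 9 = (z + 3)^2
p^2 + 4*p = p*(p + 4)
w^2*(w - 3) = w^3 - 3*w^2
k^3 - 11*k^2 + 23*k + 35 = (k - 7)*(k - 5)*(k + 1)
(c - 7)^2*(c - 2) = c^3 - 16*c^2 + 77*c - 98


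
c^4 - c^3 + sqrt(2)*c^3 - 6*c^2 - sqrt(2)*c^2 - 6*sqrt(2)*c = c*(c - 3)*(c + 2)*(c + sqrt(2))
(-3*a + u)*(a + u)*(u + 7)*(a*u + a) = -3*a^3*u^2 - 24*a^3*u - 21*a^3 - 2*a^2*u^3 - 16*a^2*u^2 - 14*a^2*u + a*u^4 + 8*a*u^3 + 7*a*u^2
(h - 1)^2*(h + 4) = h^3 + 2*h^2 - 7*h + 4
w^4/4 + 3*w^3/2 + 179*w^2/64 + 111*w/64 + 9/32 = (w/4 + 1/2)*(w + 1/4)*(w + 3/4)*(w + 3)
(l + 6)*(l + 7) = l^2 + 13*l + 42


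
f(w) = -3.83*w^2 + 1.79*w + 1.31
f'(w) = 1.79 - 7.66*w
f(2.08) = -11.54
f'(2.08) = -14.14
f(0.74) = 0.54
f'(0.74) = -3.88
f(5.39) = -100.31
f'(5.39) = -39.50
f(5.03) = -86.59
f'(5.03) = -36.74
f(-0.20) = 0.80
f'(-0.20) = 3.32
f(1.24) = -2.36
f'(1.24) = -7.71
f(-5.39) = -119.61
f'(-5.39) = 43.08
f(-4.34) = -78.60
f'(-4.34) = 35.03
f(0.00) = 1.31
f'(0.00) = 1.79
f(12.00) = -528.73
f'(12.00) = -90.13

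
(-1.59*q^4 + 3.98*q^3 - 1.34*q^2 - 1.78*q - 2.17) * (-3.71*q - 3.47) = 5.8989*q^5 - 9.2485*q^4 - 8.8392*q^3 + 11.2536*q^2 + 14.2273*q + 7.5299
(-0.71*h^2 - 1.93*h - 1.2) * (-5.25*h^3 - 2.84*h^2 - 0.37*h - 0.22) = 3.7275*h^5 + 12.1489*h^4 + 12.0439*h^3 + 4.2783*h^2 + 0.8686*h + 0.264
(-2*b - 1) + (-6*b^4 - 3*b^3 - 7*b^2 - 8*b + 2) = -6*b^4 - 3*b^3 - 7*b^2 - 10*b + 1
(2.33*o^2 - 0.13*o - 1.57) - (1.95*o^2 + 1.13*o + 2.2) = 0.38*o^2 - 1.26*o - 3.77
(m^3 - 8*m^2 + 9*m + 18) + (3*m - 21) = m^3 - 8*m^2 + 12*m - 3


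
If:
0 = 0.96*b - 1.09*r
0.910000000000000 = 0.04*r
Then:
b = 25.83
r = 22.75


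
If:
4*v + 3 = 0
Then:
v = -3/4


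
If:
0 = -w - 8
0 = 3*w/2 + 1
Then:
No Solution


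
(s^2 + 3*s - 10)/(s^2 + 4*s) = (s^2 + 3*s - 10)/(s*(s + 4))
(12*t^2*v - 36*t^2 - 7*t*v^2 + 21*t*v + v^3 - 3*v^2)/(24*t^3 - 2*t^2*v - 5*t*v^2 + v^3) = (v - 3)/(2*t + v)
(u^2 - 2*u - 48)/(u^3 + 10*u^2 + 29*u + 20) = (u^2 - 2*u - 48)/(u^3 + 10*u^2 + 29*u + 20)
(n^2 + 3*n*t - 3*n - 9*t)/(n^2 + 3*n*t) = (n - 3)/n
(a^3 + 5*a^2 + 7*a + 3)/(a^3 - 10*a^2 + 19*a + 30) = (a^2 + 4*a + 3)/(a^2 - 11*a + 30)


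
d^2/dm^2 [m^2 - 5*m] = 2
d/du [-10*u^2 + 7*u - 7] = 7 - 20*u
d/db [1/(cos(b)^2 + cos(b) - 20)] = (2*cos(b) + 1)*sin(b)/(cos(b)^2 + cos(b) - 20)^2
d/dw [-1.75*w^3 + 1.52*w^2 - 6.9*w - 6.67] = -5.25*w^2 + 3.04*w - 6.9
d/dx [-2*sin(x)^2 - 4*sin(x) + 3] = -4*(sin(x) + 1)*cos(x)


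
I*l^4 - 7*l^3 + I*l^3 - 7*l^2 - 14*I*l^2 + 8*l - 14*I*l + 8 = (l + I)*(l + 2*I)*(l + 4*I)*(I*l + I)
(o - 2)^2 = o^2 - 4*o + 4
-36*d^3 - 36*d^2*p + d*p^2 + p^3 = (-6*d + p)*(d + p)*(6*d + p)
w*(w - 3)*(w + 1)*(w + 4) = w^4 + 2*w^3 - 11*w^2 - 12*w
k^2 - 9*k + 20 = (k - 5)*(k - 4)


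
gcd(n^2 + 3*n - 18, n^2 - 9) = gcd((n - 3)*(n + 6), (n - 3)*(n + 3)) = n - 3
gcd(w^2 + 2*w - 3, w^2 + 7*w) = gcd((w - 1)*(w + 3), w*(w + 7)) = 1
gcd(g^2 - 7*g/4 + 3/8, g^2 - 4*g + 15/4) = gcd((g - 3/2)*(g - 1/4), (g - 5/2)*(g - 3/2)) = g - 3/2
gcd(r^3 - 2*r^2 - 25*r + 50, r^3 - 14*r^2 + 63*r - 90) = r - 5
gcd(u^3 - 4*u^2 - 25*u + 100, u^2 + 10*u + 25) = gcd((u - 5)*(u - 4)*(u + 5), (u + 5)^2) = u + 5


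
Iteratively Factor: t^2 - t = (t)*(t - 1)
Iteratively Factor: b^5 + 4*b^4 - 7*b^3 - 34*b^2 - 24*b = (b)*(b^4 + 4*b^3 - 7*b^2 - 34*b - 24) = b*(b + 2)*(b^3 + 2*b^2 - 11*b - 12) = b*(b + 2)*(b + 4)*(b^2 - 2*b - 3) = b*(b + 1)*(b + 2)*(b + 4)*(b - 3)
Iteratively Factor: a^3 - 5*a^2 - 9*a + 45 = (a + 3)*(a^2 - 8*a + 15) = (a - 3)*(a + 3)*(a - 5)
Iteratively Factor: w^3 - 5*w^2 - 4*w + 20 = (w + 2)*(w^2 - 7*w + 10) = (w - 5)*(w + 2)*(w - 2)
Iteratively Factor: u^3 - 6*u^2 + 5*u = (u)*(u^2 - 6*u + 5) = u*(u - 5)*(u - 1)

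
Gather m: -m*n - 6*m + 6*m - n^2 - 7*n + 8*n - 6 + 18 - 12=-m*n - n^2 + n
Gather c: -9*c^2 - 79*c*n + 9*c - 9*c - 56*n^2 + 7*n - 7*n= -9*c^2 - 79*c*n - 56*n^2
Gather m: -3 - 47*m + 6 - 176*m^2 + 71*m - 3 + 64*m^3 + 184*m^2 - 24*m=64*m^3 + 8*m^2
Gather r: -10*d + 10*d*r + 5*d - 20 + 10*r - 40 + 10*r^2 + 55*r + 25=-5*d + 10*r^2 + r*(10*d + 65) - 35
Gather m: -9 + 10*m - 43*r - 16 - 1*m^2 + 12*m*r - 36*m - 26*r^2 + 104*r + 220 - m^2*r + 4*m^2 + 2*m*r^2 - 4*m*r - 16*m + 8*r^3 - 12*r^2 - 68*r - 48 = m^2*(3 - r) + m*(2*r^2 + 8*r - 42) + 8*r^3 - 38*r^2 - 7*r + 147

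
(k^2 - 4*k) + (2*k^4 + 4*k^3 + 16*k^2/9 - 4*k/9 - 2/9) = 2*k^4 + 4*k^3 + 25*k^2/9 - 40*k/9 - 2/9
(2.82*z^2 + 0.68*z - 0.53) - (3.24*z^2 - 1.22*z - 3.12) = -0.42*z^2 + 1.9*z + 2.59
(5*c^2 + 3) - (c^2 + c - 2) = 4*c^2 - c + 5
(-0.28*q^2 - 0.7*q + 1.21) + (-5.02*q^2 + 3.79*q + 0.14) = -5.3*q^2 + 3.09*q + 1.35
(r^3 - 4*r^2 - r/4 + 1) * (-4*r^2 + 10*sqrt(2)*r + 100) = -4*r^5 + 10*sqrt(2)*r^4 + 16*r^4 - 40*sqrt(2)*r^3 + 101*r^3 - 404*r^2 - 5*sqrt(2)*r^2/2 - 25*r + 10*sqrt(2)*r + 100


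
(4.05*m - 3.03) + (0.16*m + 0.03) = 4.21*m - 3.0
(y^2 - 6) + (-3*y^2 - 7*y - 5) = -2*y^2 - 7*y - 11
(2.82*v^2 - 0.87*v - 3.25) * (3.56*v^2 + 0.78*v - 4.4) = 10.0392*v^4 - 0.8976*v^3 - 24.6566*v^2 + 1.293*v + 14.3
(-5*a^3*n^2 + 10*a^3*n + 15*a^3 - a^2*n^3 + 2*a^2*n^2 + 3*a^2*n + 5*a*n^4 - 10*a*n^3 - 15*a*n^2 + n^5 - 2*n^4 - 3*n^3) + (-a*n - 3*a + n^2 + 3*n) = -5*a^3*n^2 + 10*a^3*n + 15*a^3 - a^2*n^3 + 2*a^2*n^2 + 3*a^2*n + 5*a*n^4 - 10*a*n^3 - 15*a*n^2 - a*n - 3*a + n^5 - 2*n^4 - 3*n^3 + n^2 + 3*n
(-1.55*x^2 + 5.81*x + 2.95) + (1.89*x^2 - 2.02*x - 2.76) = 0.34*x^2 + 3.79*x + 0.19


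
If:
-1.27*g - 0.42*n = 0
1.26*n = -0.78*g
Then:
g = 0.00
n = 0.00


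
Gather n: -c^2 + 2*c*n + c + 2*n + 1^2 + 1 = -c^2 + c + n*(2*c + 2) + 2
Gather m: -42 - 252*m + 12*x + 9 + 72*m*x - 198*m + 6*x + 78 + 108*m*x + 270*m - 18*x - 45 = m*(180*x - 180)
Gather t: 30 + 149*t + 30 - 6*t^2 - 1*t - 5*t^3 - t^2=-5*t^3 - 7*t^2 + 148*t + 60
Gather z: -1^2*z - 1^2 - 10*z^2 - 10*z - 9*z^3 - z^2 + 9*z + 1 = -9*z^3 - 11*z^2 - 2*z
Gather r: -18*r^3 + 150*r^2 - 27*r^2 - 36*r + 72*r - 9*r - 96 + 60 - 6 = -18*r^3 + 123*r^2 + 27*r - 42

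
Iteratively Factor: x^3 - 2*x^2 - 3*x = (x - 3)*(x^2 + x) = x*(x - 3)*(x + 1)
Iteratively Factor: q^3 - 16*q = (q)*(q^2 - 16) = q*(q - 4)*(q + 4)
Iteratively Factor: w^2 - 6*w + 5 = (w - 5)*(w - 1)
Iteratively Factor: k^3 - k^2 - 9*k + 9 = (k - 3)*(k^2 + 2*k - 3) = (k - 3)*(k - 1)*(k + 3)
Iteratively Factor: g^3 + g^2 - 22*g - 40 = (g + 4)*(g^2 - 3*g - 10) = (g - 5)*(g + 4)*(g + 2)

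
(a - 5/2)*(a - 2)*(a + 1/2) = a^3 - 4*a^2 + 11*a/4 + 5/2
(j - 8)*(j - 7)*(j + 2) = j^3 - 13*j^2 + 26*j + 112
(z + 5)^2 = z^2 + 10*z + 25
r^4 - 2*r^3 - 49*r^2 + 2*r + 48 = (r - 8)*(r - 1)*(r + 1)*(r + 6)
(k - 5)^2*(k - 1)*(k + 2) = k^4 - 9*k^3 + 13*k^2 + 45*k - 50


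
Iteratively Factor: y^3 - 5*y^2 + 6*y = (y - 3)*(y^2 - 2*y) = (y - 3)*(y - 2)*(y)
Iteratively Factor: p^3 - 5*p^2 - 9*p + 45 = (p - 3)*(p^2 - 2*p - 15) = (p - 5)*(p - 3)*(p + 3)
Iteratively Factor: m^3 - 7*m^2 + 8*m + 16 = (m - 4)*(m^2 - 3*m - 4) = (m - 4)*(m + 1)*(m - 4)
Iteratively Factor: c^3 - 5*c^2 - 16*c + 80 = (c + 4)*(c^2 - 9*c + 20) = (c - 5)*(c + 4)*(c - 4)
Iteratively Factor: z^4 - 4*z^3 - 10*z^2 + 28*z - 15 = (z - 1)*(z^3 - 3*z^2 - 13*z + 15) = (z - 5)*(z - 1)*(z^2 + 2*z - 3) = (z - 5)*(z - 1)^2*(z + 3)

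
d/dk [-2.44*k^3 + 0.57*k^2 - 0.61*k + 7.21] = -7.32*k^2 + 1.14*k - 0.61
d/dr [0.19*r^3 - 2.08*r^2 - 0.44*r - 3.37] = 0.57*r^2 - 4.16*r - 0.44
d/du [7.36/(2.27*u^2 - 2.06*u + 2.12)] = (15.1616 - 33.4144*u)/(2.27*u^2 - 2.06*u + 2.12)^2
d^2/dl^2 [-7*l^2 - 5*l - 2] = -14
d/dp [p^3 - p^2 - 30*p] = 3*p^2 - 2*p - 30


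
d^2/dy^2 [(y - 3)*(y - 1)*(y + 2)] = 6*y - 4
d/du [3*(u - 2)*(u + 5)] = 6*u + 9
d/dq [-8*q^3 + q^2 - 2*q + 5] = -24*q^2 + 2*q - 2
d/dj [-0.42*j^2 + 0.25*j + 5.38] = 0.25 - 0.84*j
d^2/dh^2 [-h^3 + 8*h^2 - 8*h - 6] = 16 - 6*h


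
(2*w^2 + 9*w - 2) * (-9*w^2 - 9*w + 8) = -18*w^4 - 99*w^3 - 47*w^2 + 90*w - 16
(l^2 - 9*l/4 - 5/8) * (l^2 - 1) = l^4 - 9*l^3/4 - 13*l^2/8 + 9*l/4 + 5/8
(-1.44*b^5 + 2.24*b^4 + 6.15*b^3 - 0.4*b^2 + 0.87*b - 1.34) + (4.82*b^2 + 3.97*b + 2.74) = -1.44*b^5 + 2.24*b^4 + 6.15*b^3 + 4.42*b^2 + 4.84*b + 1.4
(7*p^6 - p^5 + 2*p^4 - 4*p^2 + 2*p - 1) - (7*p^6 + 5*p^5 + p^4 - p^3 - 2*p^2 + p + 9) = -6*p^5 + p^4 + p^3 - 2*p^2 + p - 10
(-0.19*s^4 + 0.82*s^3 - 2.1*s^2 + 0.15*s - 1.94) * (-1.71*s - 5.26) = 0.3249*s^5 - 0.4028*s^4 - 0.722199999999999*s^3 + 10.7895*s^2 + 2.5284*s + 10.2044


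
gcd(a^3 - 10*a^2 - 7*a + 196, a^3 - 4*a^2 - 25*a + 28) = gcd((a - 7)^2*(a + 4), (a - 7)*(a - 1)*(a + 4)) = a^2 - 3*a - 28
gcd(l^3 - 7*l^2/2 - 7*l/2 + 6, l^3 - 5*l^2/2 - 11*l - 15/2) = l + 3/2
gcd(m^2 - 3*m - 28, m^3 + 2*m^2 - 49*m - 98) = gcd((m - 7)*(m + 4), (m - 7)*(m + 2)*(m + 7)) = m - 7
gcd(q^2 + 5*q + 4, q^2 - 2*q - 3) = q + 1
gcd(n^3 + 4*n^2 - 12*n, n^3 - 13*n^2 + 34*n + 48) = 1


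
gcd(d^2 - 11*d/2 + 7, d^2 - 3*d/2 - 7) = d - 7/2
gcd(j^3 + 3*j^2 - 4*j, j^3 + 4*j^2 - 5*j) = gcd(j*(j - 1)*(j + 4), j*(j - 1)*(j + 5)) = j^2 - j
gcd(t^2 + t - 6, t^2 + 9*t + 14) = 1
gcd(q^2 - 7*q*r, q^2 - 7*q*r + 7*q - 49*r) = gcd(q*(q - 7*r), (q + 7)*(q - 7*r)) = q - 7*r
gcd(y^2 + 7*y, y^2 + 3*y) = y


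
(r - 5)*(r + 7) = r^2 + 2*r - 35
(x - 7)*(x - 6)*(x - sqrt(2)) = x^3 - 13*x^2 - sqrt(2)*x^2 + 13*sqrt(2)*x + 42*x - 42*sqrt(2)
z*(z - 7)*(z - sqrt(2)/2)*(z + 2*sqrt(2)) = z^4 - 7*z^3 + 3*sqrt(2)*z^3/2 - 21*sqrt(2)*z^2/2 - 2*z^2 + 14*z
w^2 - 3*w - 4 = (w - 4)*(w + 1)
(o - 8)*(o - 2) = o^2 - 10*o + 16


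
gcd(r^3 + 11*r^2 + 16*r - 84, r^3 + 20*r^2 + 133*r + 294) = r^2 + 13*r + 42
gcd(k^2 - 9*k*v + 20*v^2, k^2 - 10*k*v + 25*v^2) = -k + 5*v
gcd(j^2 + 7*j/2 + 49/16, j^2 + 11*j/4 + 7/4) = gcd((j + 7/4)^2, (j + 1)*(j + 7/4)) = j + 7/4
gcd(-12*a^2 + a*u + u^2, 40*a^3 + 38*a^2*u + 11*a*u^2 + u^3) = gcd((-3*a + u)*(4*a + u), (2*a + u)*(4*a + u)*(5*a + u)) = 4*a + u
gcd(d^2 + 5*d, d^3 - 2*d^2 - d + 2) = 1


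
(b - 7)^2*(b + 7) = b^3 - 7*b^2 - 49*b + 343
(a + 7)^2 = a^2 + 14*a + 49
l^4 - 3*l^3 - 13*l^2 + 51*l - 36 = (l - 3)^2*(l - 1)*(l + 4)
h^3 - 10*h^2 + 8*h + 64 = (h - 8)*(h - 4)*(h + 2)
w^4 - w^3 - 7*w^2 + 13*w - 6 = (w - 2)*(w - 1)^2*(w + 3)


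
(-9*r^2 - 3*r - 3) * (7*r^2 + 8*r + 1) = -63*r^4 - 93*r^3 - 54*r^2 - 27*r - 3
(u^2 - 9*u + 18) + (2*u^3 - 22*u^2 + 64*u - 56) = 2*u^3 - 21*u^2 + 55*u - 38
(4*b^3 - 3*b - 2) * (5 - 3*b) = -12*b^4 + 20*b^3 + 9*b^2 - 9*b - 10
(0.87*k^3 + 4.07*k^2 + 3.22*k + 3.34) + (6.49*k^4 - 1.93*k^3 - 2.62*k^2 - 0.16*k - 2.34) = 6.49*k^4 - 1.06*k^3 + 1.45*k^2 + 3.06*k + 1.0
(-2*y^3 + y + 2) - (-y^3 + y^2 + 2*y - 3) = -y^3 - y^2 - y + 5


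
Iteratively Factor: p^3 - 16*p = (p - 4)*(p^2 + 4*p) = p*(p - 4)*(p + 4)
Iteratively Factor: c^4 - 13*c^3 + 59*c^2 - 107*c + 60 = (c - 4)*(c^3 - 9*c^2 + 23*c - 15) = (c - 5)*(c - 4)*(c^2 - 4*c + 3) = (c - 5)*(c - 4)*(c - 3)*(c - 1)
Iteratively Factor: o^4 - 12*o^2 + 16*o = (o - 2)*(o^3 + 2*o^2 - 8*o) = (o - 2)*(o + 4)*(o^2 - 2*o) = (o - 2)^2*(o + 4)*(o)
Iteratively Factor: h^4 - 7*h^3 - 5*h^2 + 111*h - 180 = (h + 4)*(h^3 - 11*h^2 + 39*h - 45) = (h - 3)*(h + 4)*(h^2 - 8*h + 15) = (h - 3)^2*(h + 4)*(h - 5)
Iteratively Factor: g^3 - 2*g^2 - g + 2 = (g - 2)*(g^2 - 1) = (g - 2)*(g + 1)*(g - 1)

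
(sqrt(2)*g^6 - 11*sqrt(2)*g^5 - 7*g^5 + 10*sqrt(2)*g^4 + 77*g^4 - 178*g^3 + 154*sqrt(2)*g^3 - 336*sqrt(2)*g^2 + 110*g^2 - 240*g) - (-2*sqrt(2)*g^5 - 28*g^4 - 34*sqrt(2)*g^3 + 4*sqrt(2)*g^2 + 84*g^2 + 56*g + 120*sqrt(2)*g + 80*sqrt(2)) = sqrt(2)*g^6 - 9*sqrt(2)*g^5 - 7*g^5 + 10*sqrt(2)*g^4 + 105*g^4 - 178*g^3 + 188*sqrt(2)*g^3 - 340*sqrt(2)*g^2 + 26*g^2 - 296*g - 120*sqrt(2)*g - 80*sqrt(2)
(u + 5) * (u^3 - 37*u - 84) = u^4 + 5*u^3 - 37*u^2 - 269*u - 420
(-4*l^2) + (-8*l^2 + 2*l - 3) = -12*l^2 + 2*l - 3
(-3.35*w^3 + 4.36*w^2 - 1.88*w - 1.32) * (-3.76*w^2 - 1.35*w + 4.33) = 12.596*w^5 - 11.8711*w^4 - 13.3227*w^3 + 26.38*w^2 - 6.3584*w - 5.7156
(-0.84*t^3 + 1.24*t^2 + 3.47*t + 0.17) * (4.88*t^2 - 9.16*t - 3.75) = -4.0992*t^5 + 13.7456*t^4 + 8.7252*t^3 - 35.6056*t^2 - 14.5697*t - 0.6375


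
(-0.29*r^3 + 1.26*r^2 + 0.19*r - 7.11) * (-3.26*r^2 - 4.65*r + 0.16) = 0.9454*r^5 - 2.7591*r^4 - 6.5248*r^3 + 22.4967*r^2 + 33.0919*r - 1.1376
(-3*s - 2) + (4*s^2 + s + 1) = 4*s^2 - 2*s - 1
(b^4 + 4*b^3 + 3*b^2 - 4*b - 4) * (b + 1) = b^5 + 5*b^4 + 7*b^3 - b^2 - 8*b - 4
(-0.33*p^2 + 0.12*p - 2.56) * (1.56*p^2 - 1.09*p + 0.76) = -0.5148*p^4 + 0.5469*p^3 - 4.3752*p^2 + 2.8816*p - 1.9456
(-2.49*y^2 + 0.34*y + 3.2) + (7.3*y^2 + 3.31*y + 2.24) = 4.81*y^2 + 3.65*y + 5.44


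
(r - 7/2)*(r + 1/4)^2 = r^3 - 3*r^2 - 27*r/16 - 7/32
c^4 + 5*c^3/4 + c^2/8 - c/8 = c*(c - 1/4)*(c + 1/2)*(c + 1)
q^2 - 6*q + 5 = (q - 5)*(q - 1)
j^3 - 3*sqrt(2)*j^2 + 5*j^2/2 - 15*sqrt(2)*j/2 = j*(j + 5/2)*(j - 3*sqrt(2))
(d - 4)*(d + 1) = d^2 - 3*d - 4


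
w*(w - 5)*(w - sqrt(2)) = w^3 - 5*w^2 - sqrt(2)*w^2 + 5*sqrt(2)*w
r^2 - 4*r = r*(r - 4)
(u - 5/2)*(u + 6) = u^2 + 7*u/2 - 15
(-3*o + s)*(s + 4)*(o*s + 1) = -3*o^2*s^2 - 12*o^2*s + o*s^3 + 4*o*s^2 - 3*o*s - 12*o + s^2 + 4*s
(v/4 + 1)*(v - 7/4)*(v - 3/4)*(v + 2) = v^4/4 + 7*v^3/8 - 91*v^2/64 - 97*v/32 + 21/8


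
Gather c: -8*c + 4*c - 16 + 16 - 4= -4*c - 4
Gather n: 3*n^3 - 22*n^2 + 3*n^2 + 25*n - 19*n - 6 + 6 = 3*n^3 - 19*n^2 + 6*n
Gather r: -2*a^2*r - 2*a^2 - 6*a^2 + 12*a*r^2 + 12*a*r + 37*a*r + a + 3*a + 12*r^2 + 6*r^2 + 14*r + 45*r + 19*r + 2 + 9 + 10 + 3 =-8*a^2 + 4*a + r^2*(12*a + 18) + r*(-2*a^2 + 49*a + 78) + 24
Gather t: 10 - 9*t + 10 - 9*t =20 - 18*t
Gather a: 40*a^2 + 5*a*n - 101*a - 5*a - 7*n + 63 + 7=40*a^2 + a*(5*n - 106) - 7*n + 70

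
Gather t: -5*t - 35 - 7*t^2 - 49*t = -7*t^2 - 54*t - 35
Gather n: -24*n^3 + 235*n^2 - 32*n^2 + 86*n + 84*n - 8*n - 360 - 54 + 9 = -24*n^3 + 203*n^2 + 162*n - 405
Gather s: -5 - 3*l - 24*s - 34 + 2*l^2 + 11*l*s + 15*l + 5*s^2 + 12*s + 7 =2*l^2 + 12*l + 5*s^2 + s*(11*l - 12) - 32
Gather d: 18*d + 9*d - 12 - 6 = 27*d - 18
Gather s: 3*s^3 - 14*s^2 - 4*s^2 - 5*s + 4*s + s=3*s^3 - 18*s^2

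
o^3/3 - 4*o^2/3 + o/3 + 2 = (o/3 + 1/3)*(o - 3)*(o - 2)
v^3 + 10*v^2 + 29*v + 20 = (v + 1)*(v + 4)*(v + 5)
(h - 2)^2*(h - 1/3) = h^3 - 13*h^2/3 + 16*h/3 - 4/3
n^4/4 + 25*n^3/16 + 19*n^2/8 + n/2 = n*(n/4 + 1)*(n + 1/4)*(n + 2)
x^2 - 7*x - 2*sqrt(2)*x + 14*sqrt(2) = (x - 7)*(x - 2*sqrt(2))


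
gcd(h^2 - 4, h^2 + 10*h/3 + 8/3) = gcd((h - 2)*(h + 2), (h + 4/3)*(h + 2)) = h + 2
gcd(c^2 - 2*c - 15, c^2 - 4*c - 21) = c + 3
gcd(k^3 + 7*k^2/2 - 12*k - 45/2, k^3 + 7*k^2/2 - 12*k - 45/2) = k^3 + 7*k^2/2 - 12*k - 45/2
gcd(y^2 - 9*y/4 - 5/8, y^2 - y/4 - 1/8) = y + 1/4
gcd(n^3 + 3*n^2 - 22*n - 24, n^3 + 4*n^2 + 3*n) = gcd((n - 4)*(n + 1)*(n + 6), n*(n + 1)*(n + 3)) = n + 1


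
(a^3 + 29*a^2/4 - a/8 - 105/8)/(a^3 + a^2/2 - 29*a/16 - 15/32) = 4*(a + 7)/(4*a + 1)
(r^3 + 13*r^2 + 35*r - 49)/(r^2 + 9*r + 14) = (r^2 + 6*r - 7)/(r + 2)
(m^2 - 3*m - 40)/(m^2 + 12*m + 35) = (m - 8)/(m + 7)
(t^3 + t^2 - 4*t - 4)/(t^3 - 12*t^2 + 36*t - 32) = (t^2 + 3*t + 2)/(t^2 - 10*t + 16)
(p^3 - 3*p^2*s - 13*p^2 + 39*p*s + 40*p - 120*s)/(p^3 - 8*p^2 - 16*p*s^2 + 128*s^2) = (p^2 - 3*p*s - 5*p + 15*s)/(p^2 - 16*s^2)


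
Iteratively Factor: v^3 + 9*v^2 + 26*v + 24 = (v + 2)*(v^2 + 7*v + 12) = (v + 2)*(v + 4)*(v + 3)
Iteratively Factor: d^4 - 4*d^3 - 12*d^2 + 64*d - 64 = (d + 4)*(d^3 - 8*d^2 + 20*d - 16) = (d - 4)*(d + 4)*(d^2 - 4*d + 4) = (d - 4)*(d - 2)*(d + 4)*(d - 2)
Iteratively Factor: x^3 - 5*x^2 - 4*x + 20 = (x + 2)*(x^2 - 7*x + 10) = (x - 5)*(x + 2)*(x - 2)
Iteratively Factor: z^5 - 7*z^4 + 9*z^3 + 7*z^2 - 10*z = (z)*(z^4 - 7*z^3 + 9*z^2 + 7*z - 10) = z*(z - 5)*(z^3 - 2*z^2 - z + 2) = z*(z - 5)*(z - 2)*(z^2 - 1) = z*(z - 5)*(z - 2)*(z + 1)*(z - 1)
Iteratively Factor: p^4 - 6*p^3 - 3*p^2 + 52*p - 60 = (p - 2)*(p^3 - 4*p^2 - 11*p + 30) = (p - 5)*(p - 2)*(p^2 + p - 6) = (p - 5)*(p - 2)^2*(p + 3)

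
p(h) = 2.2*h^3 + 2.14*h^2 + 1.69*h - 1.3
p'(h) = 6.6*h^2 + 4.28*h + 1.69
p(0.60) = 0.96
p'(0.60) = 6.63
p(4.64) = 272.39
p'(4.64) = 163.64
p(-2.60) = -29.89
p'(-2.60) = 35.18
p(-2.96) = -44.61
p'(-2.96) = 46.85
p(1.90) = 24.73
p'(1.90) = 33.65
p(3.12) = 91.62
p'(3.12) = 79.29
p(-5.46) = -304.83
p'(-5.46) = 175.08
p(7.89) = 1225.83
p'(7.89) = 446.32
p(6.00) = 561.08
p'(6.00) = 264.97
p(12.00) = 4128.74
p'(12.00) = 1003.45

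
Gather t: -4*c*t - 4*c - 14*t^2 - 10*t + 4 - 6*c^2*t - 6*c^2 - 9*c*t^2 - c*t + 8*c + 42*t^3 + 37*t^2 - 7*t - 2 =-6*c^2 + 4*c + 42*t^3 + t^2*(23 - 9*c) + t*(-6*c^2 - 5*c - 17) + 2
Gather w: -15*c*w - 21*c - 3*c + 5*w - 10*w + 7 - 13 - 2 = -24*c + w*(-15*c - 5) - 8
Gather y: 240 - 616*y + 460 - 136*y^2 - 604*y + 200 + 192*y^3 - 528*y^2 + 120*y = 192*y^3 - 664*y^2 - 1100*y + 900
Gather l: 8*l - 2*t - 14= 8*l - 2*t - 14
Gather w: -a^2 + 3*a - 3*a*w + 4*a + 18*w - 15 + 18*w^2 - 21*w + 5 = -a^2 + 7*a + 18*w^2 + w*(-3*a - 3) - 10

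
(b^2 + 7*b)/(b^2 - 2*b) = (b + 7)/(b - 2)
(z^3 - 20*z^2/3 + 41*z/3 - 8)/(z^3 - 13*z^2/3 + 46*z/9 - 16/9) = 3*(z - 3)/(3*z - 2)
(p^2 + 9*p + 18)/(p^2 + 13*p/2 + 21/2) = 2*(p + 6)/(2*p + 7)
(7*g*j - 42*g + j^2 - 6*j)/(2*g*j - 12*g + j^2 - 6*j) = (7*g + j)/(2*g + j)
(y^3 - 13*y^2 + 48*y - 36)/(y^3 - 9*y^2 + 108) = (y - 1)/(y + 3)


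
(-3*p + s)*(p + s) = -3*p^2 - 2*p*s + s^2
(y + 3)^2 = y^2 + 6*y + 9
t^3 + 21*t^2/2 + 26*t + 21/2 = (t + 1/2)*(t + 3)*(t + 7)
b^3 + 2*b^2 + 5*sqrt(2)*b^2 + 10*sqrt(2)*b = b*(b + 2)*(b + 5*sqrt(2))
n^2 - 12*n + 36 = (n - 6)^2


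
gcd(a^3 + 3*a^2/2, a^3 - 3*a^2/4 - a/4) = a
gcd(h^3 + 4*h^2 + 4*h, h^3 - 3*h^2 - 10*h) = h^2 + 2*h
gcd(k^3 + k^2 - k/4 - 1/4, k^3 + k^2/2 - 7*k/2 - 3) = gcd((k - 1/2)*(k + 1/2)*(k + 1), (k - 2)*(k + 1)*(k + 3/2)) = k + 1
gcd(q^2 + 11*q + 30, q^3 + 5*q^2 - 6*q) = q + 6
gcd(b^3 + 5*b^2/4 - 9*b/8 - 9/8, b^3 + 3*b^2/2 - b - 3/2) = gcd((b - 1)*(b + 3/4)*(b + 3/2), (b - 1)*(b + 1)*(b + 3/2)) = b^2 + b/2 - 3/2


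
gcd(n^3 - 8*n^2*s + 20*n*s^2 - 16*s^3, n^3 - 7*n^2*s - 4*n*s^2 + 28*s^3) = -n + 2*s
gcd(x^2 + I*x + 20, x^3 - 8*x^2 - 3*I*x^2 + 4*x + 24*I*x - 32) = x - 4*I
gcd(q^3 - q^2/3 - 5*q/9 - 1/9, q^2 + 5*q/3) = 1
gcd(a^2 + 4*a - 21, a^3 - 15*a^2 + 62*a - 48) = 1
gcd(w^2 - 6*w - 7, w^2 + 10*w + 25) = 1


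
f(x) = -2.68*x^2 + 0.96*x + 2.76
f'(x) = 0.96 - 5.36*x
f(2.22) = -8.32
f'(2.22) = -10.94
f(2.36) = -9.90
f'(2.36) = -11.69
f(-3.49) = -33.23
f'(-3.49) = 19.67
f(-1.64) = -6.02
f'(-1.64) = 9.75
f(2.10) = -7.04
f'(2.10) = -10.30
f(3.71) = -30.57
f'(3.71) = -18.93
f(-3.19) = -27.57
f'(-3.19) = 18.06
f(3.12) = -20.33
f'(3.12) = -15.76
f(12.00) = -371.64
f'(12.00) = -63.36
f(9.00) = -205.68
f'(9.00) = -47.28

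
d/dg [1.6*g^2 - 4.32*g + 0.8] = 3.2*g - 4.32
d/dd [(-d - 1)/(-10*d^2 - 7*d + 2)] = (10*d^2 + 7*d - (d + 1)*(20*d + 7) - 2)/(10*d^2 + 7*d - 2)^2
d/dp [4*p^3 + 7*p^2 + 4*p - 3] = 12*p^2 + 14*p + 4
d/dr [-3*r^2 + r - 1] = 1 - 6*r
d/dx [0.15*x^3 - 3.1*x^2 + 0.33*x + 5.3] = 0.45*x^2 - 6.2*x + 0.33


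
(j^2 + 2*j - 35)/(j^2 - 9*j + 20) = (j + 7)/(j - 4)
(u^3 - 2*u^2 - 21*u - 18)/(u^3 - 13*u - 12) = (u - 6)/(u - 4)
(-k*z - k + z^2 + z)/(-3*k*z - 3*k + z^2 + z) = (-k + z)/(-3*k + z)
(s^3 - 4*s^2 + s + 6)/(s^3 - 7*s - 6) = (s - 2)/(s + 2)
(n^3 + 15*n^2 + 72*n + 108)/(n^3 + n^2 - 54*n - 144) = (n + 6)/(n - 8)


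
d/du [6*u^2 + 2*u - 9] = 12*u + 2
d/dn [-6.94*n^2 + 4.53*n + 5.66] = 4.53 - 13.88*n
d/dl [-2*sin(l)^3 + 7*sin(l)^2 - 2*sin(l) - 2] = 2*(-3*sin(l)^2 + 7*sin(l) - 1)*cos(l)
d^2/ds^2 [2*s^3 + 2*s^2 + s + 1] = 12*s + 4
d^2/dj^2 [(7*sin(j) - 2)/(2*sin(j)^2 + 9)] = (-252*sin(j)^5 + 32*sin(j)^4 - 192*sin(j)^2 - 574*sin(j) - 273*sin(3*j) + 14*sin(5*j) + 72)/(2*sin(j)^2 + 9)^3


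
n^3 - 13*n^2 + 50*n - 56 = (n - 7)*(n - 4)*(n - 2)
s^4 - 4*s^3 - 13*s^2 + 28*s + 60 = (s - 5)*(s - 3)*(s + 2)^2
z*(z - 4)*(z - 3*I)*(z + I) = z^4 - 4*z^3 - 2*I*z^3 + 3*z^2 + 8*I*z^2 - 12*z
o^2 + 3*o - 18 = (o - 3)*(o + 6)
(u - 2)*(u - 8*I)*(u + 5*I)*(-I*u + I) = -I*u^4 - 3*u^3 + 3*I*u^3 + 9*u^2 - 42*I*u^2 - 6*u + 120*I*u - 80*I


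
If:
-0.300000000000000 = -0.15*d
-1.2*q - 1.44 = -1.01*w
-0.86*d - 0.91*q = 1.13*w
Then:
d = 2.00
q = -1.48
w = -0.33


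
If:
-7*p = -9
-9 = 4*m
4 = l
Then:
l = 4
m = -9/4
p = 9/7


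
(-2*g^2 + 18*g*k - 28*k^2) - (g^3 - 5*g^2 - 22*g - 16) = -g^3 + 3*g^2 + 18*g*k + 22*g - 28*k^2 + 16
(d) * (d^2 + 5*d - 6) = d^3 + 5*d^2 - 6*d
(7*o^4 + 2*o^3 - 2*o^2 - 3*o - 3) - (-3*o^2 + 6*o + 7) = 7*o^4 + 2*o^3 + o^2 - 9*o - 10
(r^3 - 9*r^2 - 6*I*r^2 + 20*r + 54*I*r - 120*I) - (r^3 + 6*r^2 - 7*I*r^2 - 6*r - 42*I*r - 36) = -15*r^2 + I*r^2 + 26*r + 96*I*r + 36 - 120*I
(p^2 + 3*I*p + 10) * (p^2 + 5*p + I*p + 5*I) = p^4 + 5*p^3 + 4*I*p^3 + 7*p^2 + 20*I*p^2 + 35*p + 10*I*p + 50*I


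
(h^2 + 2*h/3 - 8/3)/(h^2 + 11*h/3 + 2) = (3*h^2 + 2*h - 8)/(3*h^2 + 11*h + 6)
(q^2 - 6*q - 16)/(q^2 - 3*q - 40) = (q + 2)/(q + 5)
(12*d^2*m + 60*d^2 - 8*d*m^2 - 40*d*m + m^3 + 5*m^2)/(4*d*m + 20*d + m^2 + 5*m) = (12*d^2 - 8*d*m + m^2)/(4*d + m)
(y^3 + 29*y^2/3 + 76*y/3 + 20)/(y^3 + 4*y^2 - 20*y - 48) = (y + 5/3)/(y - 4)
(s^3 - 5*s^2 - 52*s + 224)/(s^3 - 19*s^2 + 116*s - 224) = (s + 7)/(s - 7)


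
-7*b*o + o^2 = o*(-7*b + o)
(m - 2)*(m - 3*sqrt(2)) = m^2 - 3*sqrt(2)*m - 2*m + 6*sqrt(2)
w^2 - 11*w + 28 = (w - 7)*(w - 4)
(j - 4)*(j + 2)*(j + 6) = j^3 + 4*j^2 - 20*j - 48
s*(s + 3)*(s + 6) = s^3 + 9*s^2 + 18*s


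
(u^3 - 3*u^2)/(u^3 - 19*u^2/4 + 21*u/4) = 4*u/(4*u - 7)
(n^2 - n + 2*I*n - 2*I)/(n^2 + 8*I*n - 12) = (n - 1)/(n + 6*I)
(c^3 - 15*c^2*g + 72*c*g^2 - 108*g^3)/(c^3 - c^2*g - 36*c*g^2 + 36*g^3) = (c^2 - 9*c*g + 18*g^2)/(c^2 + 5*c*g - 6*g^2)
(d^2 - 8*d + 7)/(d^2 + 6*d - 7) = (d - 7)/(d + 7)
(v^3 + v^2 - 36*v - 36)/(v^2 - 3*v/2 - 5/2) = 2*(v^2 - 36)/(2*v - 5)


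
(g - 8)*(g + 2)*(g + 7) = g^3 + g^2 - 58*g - 112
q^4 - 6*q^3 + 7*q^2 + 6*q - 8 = (q - 4)*(q - 2)*(q - 1)*(q + 1)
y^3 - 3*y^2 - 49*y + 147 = (y - 7)*(y - 3)*(y + 7)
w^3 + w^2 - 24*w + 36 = (w - 3)*(w - 2)*(w + 6)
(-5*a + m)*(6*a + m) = -30*a^2 + a*m + m^2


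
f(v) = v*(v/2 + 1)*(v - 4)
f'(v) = v*(v/2 + 1) + v*(v - 4)/2 + (v/2 + 1)*(v - 4)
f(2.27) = -8.38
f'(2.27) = -0.81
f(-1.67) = 1.56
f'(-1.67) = 3.52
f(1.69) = -7.20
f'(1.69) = -3.10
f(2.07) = -8.13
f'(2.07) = -1.71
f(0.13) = -0.54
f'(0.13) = -4.23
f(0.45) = -1.96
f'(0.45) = -4.60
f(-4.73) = -56.36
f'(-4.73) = 39.02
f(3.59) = -4.11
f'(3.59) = 8.15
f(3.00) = -7.50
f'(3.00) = 3.50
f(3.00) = -7.50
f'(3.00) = 3.50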